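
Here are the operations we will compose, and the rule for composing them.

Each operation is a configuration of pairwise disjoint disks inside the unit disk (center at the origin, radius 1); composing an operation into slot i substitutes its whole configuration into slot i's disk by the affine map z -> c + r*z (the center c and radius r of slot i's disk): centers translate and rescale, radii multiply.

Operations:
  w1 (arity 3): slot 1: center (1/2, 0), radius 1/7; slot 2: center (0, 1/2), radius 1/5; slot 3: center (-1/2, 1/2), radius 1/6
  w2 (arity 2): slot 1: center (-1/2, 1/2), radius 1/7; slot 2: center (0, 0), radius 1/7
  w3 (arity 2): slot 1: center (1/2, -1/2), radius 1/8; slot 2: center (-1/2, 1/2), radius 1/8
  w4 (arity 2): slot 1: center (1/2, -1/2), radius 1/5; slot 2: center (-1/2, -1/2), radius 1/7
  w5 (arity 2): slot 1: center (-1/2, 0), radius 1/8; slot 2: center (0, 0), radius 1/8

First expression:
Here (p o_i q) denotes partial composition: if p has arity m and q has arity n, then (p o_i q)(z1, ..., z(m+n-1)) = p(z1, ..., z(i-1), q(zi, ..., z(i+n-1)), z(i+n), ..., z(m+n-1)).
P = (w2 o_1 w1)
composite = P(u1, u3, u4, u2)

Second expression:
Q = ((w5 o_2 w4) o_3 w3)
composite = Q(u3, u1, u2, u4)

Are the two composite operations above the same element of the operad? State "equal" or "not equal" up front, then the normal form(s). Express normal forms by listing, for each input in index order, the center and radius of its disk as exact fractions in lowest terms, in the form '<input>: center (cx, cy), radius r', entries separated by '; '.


not equal — first u1: center (-3/7, 1/2), radius 1/49; u2: center (0, 0), radius 1/7; u3: center (-1/2, 4/7), radius 1/35; u4: center (-4/7, 4/7), radius 1/42, second u1: center (1/16, -1/16), radius 1/40; u2: center (-3/56, -1/14), radius 1/448; u3: center (-1/2, 0), radius 1/8; u4: center (-1/14, -3/56), radius 1/448

The first expression, normalized: u1: center (-3/7, 1/2), radius 1/49; u2: center (0, 0), radius 1/7; u3: center (-1/2, 4/7), radius 1/35; u4: center (-4/7, 4/7), radius 1/42
The second expression, normalized: u1: center (1/16, -1/16), radius 1/40; u2: center (-3/56, -1/14), radius 1/448; u3: center (-1/2, 0), radius 1/8; u4: center (-1/14, -3/56), radius 1/448
Distinct normal forms: not equal.


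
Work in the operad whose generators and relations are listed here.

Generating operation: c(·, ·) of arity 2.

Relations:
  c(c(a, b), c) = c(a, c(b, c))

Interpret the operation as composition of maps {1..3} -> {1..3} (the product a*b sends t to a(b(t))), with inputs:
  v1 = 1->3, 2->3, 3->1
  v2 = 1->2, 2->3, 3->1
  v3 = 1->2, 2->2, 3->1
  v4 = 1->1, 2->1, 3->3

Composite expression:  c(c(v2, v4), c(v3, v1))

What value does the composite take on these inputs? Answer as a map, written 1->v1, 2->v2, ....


1->2, 2->2, 3->2

c(v2, v4) = 1->2, 2->2, 3->1
c(v3, v1) = 1->1, 2->1, 3->2
c(c(v2, v4), c(v3, v1)) = 1->2, 2->2, 3->2


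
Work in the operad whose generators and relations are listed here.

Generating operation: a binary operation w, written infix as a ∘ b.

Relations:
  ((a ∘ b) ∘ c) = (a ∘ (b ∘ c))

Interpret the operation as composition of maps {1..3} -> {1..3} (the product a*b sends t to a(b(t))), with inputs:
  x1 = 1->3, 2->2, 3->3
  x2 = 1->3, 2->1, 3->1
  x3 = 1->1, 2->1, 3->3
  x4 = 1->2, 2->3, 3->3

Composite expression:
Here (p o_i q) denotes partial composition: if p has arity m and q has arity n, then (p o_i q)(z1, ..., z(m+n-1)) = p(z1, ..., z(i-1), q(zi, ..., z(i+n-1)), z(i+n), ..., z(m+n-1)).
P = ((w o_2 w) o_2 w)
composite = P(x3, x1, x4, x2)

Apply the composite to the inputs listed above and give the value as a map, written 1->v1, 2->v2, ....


1->3, 2->1, 3->1

(x1 ∘ x4) = 1->2, 2->3, 3->3
((x1 ∘ x4) ∘ x2) = 1->3, 2->2, 3->2
(x3 ∘ ((x1 ∘ x4) ∘ x2)) = 1->3, 2->1, 3->1


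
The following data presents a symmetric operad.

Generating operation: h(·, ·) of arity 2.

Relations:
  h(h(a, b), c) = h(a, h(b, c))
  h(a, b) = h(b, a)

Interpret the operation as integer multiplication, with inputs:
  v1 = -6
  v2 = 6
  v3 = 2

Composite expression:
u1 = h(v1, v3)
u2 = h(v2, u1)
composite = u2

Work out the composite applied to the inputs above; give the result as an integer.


-72

h(v1, v3) = -12
h(v2, h(v1, v3)) = -72


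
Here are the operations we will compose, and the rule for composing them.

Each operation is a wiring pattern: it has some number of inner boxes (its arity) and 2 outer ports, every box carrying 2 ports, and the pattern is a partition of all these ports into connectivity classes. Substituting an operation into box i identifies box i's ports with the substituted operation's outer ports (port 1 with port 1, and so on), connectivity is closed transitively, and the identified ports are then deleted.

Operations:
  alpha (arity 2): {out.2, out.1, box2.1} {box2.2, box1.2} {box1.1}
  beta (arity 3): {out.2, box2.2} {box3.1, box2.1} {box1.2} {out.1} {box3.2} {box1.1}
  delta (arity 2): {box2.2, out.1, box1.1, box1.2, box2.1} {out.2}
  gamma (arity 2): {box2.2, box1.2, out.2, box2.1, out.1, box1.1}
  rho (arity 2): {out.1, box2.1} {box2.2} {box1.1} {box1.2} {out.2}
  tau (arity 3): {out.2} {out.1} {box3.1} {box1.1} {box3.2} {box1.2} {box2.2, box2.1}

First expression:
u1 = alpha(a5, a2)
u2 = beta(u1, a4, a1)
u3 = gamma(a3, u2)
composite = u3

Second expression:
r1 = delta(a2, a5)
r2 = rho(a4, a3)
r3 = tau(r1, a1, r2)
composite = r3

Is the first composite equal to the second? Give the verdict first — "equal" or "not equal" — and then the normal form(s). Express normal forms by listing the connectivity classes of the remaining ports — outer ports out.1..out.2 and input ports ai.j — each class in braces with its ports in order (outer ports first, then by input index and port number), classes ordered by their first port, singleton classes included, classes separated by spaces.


In normal form, the first expression is {out.1, out.2, a3.1, a3.2, a4.2} {a1.1, a4.1} {a1.2} {a2.1} {a2.2, a5.2} {a5.1}
In normal form, the second expression is {out.1} {out.2} {a1.1, a1.2} {a2.1, a2.2, a5.1, a5.2} {a3.1} {a3.2} {a4.1} {a4.2}
The normal forms differ: not equal.

not equal: they reduce to {out.1, out.2, a3.1, a3.2, a4.2} {a1.1, a4.1} {a1.2} {a2.1} {a2.2, a5.2} {a5.1} and {out.1} {out.2} {a1.1, a1.2} {a2.1, a2.2, a5.1, a5.2} {a3.1} {a3.2} {a4.1} {a4.2}


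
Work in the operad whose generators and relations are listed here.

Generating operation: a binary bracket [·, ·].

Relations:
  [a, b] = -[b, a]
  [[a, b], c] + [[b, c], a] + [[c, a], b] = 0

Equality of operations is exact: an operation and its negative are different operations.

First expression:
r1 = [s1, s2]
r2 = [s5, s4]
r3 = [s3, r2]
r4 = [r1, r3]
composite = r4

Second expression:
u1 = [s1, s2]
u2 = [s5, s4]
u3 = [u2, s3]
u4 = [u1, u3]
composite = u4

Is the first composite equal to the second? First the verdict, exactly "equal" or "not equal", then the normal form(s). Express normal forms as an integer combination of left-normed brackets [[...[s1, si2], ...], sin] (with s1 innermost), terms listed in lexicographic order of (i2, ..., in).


not equal: they reduce to -[[[[s1, s2], s3], s4], s5] + [[[[s1, s2], s3], s5], s4] + [[[[s1, s2], s4], s5], s3] - [[[[s1, s2], s5], s4], s3] and [[[[s1, s2], s3], s4], s5] - [[[[s1, s2], s3], s5], s4] - [[[[s1, s2], s4], s5], s3] + [[[[s1, s2], s5], s4], s3]

The first composite normalizes to -[[[[s1, s2], s3], s4], s5] + [[[[s1, s2], s3], s5], s4] + [[[[s1, s2], s4], s5], s3] - [[[[s1, s2], s5], s4], s3]
The second composite normalizes to [[[[s1, s2], s3], s4], s5] - [[[[s1, s2], s3], s5], s4] - [[[[s1, s2], s4], s5], s3] + [[[[s1, s2], s5], s4], s3]
Distinct normal forms: not equal.


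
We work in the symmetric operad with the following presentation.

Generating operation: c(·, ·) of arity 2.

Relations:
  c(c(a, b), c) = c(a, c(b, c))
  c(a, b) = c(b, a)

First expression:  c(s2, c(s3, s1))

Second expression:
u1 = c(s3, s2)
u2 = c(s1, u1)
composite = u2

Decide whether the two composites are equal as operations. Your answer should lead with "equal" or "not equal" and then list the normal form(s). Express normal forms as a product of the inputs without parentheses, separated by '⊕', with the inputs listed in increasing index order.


equal; both compose to s1 ⊕ s2 ⊕ s3

Normal form of the first expression: s1 ⊕ s2 ⊕ s3
Normal form of the second expression: s1 ⊕ s2 ⊕ s3
The forms coincide; equal.


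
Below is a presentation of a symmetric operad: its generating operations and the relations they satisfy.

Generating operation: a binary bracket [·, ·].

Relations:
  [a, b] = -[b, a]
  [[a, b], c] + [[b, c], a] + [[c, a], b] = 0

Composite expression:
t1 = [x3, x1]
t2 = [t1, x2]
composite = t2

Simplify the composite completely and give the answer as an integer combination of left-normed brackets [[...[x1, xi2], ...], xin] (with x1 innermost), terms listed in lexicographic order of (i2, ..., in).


Skip Jacobi rewriting: expand, keep x1-initial words, read off terms.
Composite bracket: [[x3, x1], x2]
Expanding via [a, b] = ab - ba: 4 signed words (2^2 = 4).
Keep just the words that open with x1:
  from x1x3x2, sign -1: term -[[x1, x3], x2]

-[[x1, x3], x2]


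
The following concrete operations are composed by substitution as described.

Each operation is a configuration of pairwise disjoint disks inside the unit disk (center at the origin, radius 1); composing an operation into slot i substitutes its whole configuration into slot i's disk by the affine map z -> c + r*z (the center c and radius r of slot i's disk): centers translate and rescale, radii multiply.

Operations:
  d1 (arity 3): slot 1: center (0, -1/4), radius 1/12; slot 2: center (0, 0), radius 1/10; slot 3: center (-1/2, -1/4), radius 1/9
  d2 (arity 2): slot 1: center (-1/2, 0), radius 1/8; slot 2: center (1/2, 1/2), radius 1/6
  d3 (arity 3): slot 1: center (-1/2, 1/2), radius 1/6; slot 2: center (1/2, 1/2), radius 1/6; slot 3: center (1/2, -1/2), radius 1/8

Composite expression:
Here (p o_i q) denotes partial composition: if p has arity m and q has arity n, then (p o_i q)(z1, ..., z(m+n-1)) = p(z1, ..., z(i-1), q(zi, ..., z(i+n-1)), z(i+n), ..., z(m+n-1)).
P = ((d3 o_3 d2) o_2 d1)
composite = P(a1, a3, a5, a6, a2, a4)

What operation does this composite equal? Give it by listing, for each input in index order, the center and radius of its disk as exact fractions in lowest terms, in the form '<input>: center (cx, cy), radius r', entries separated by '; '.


a1: center (-1/2, 1/2), radius 1/6; a2: center (7/16, -1/2), radius 1/64; a3: center (1/2, 11/24), radius 1/72; a4: center (9/16, -7/16), radius 1/48; a5: center (1/2, 1/2), radius 1/60; a6: center (5/12, 11/24), radius 1/54


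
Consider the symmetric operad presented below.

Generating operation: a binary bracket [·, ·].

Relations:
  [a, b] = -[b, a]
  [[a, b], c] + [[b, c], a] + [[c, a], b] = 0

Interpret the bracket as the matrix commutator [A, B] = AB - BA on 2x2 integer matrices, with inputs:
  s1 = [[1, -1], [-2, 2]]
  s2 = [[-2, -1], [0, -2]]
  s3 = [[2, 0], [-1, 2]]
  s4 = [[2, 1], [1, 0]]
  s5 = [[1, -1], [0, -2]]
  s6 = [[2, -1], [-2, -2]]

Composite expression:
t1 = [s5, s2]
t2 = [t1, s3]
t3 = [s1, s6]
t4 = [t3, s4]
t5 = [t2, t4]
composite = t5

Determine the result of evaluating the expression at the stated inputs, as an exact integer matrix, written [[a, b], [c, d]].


[[0, -60], [120, 0]]

[s5, s2] = [[0, -3], [0, 0]]
[[s5, s2], s3] = [[3, 0], [0, -3]]
[s1, s6] = [[0, 5], [-10, 0]]
[[s1, s6], s4] = [[15, -10], [-20, -15]]
[[[s5, s2], s3], [[s1, s6], s4]] = [[0, -60], [120, 0]]


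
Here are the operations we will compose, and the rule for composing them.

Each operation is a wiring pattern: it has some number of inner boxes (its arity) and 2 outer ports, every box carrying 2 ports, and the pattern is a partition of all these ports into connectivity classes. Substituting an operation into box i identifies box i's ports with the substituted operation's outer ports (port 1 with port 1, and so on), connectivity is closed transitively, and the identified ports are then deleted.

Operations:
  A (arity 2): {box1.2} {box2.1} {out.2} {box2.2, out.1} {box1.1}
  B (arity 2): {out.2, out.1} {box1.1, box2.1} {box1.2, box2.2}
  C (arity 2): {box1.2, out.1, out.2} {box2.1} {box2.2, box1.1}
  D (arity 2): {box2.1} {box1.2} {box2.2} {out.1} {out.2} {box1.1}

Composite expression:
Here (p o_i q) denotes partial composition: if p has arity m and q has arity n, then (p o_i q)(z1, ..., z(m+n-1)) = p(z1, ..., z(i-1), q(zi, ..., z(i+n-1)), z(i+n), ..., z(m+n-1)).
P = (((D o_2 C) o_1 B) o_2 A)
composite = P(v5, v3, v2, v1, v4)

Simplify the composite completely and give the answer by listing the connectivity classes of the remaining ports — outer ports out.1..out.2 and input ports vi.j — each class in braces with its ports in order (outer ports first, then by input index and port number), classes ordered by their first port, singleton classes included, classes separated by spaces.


{out.1} {out.2} {v1.1, v4.2} {v1.2} {v2.1} {v2.2, v5.1} {v3.1} {v3.2} {v4.1} {v5.2}

Two ports join when wires chain via D-identified ports.
composing A on (v3, v2), with out.j its own outer ports: {out.1, v2.2} {out.2} {v2.1} {v3.1} {v3.2}
composing B on (v5, v3, v2), with out.j its own outer ports: {out.1, out.2} {v2.1} {v2.2, v5.1} {v3.1} {v3.2} {v5.2}
composing C on (v1, v4), with out.j its own outer ports: {out.1, out.2, v1.2} {v1.1, v4.2} {v4.1}
composing D on (v5, v3, v2, v1, v4), with out.j its own outer ports: {out.1} {out.2} {v1.1, v4.2} {v1.2} {v2.1} {v2.2, v5.1} {v3.1} {v3.2} {v4.1} {v5.2}


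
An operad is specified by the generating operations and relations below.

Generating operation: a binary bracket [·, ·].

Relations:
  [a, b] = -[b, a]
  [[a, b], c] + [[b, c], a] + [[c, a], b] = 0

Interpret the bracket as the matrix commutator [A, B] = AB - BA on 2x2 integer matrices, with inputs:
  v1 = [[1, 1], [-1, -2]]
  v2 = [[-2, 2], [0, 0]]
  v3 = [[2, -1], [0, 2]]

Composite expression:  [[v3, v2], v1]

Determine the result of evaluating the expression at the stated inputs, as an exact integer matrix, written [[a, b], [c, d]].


[[2, 6], [0, -2]]


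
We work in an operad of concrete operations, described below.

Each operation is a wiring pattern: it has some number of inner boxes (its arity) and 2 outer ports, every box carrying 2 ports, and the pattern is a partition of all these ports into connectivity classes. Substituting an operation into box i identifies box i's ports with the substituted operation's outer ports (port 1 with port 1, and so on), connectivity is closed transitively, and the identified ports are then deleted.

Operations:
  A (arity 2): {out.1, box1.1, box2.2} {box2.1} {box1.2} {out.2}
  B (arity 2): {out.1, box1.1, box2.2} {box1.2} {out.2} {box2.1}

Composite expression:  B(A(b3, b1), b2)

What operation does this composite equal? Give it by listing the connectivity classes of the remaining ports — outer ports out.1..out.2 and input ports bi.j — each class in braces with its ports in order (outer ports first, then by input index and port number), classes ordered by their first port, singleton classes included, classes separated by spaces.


{out.1, b1.2, b2.2, b3.1} {out.2} {b1.1} {b2.1} {b3.2}


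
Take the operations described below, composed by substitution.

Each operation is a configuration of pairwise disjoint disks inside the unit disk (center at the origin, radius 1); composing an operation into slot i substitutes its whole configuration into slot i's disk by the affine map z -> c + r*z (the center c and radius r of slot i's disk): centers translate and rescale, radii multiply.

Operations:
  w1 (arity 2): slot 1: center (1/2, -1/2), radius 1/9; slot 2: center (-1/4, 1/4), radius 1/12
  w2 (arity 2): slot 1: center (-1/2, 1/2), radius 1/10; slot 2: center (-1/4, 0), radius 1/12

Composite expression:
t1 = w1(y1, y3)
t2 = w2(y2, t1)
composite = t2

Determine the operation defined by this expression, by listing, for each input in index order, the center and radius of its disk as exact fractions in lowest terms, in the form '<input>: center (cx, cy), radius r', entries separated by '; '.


y1: center (-5/24, -1/24), radius 1/108; y2: center (-1/2, 1/2), radius 1/10; y3: center (-13/48, 1/48), radius 1/144


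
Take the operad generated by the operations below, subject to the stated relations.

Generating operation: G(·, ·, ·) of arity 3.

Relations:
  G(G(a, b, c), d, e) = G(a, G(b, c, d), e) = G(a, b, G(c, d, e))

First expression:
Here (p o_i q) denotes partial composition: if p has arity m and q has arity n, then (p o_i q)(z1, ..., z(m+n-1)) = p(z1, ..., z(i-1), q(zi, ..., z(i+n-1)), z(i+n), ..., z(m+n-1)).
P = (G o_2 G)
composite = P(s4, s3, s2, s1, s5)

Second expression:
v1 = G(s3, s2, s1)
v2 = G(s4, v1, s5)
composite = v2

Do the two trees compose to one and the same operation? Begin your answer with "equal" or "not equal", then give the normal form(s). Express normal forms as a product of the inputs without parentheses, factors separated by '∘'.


equal: each reduces to s4 ∘ s3 ∘ s2 ∘ s1 ∘ s5


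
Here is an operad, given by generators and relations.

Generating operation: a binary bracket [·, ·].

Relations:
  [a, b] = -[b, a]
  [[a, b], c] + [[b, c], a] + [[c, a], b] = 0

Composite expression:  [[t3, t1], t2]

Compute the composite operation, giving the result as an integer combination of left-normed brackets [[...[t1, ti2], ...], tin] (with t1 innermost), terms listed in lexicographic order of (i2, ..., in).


-[[t1, t3], t2]


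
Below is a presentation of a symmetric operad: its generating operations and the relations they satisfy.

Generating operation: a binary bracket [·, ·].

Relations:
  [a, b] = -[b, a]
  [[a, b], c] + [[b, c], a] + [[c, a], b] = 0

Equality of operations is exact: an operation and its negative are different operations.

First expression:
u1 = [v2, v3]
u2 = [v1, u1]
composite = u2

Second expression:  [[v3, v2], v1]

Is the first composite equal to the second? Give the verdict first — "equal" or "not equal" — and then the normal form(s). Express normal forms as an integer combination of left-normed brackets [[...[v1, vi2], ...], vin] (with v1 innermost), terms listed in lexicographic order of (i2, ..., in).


Normal form of the first expression: [[v1, v2], v3] - [[v1, v3], v2]
Normal form of the second expression: [[v1, v2], v3] - [[v1, v3], v2]
The normal forms match — equal.

equal — both sides give [[v1, v2], v3] - [[v1, v3], v2]


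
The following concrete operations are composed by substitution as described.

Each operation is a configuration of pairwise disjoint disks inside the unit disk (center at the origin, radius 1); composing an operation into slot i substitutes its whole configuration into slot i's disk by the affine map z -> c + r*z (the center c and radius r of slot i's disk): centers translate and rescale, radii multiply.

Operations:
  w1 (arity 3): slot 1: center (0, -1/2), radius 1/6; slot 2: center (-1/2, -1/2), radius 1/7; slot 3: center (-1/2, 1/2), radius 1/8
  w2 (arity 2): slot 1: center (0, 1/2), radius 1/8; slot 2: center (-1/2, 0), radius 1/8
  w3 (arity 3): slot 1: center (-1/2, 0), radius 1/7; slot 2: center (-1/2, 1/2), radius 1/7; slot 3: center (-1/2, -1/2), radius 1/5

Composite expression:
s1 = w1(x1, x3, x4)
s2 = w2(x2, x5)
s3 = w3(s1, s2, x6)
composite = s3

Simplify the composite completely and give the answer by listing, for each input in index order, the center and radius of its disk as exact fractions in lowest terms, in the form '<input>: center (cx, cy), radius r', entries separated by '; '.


Nesting under w3 composes maps z -> c + r*z down each x-path.
input x1: applying the 2 nested substitutions gives center (-1/2, -1/14), radius 1/42
input x3: applying the 2 nested substitutions gives center (-4/7, -1/14), radius 1/49
input x4: applying the 2 nested substitutions gives center (-4/7, 1/14), radius 1/56
input x2: applying the 2 nested substitutions gives center (-1/2, 4/7), radius 1/56
input x5: applying the 2 nested substitutions gives center (-4/7, 1/2), radius 1/56
input x6: applying the 1 nested substitution gives center (-1/2, -1/2), radius 1/5

x1: center (-1/2, -1/14), radius 1/42; x2: center (-1/2, 4/7), radius 1/56; x3: center (-4/7, -1/14), radius 1/49; x4: center (-4/7, 1/14), radius 1/56; x5: center (-4/7, 1/2), radius 1/56; x6: center (-1/2, -1/2), radius 1/5


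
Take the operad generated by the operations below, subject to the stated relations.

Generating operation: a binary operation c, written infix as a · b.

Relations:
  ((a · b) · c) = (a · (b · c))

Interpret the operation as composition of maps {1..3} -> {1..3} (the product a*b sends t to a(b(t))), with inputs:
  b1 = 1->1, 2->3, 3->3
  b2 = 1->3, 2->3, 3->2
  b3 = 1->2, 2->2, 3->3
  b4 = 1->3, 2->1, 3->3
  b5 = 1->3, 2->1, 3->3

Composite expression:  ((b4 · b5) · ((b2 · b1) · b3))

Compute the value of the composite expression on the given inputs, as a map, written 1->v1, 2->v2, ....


(b4 · b5) = 1->3, 2->3, 3->3
(b2 · b1) = 1->3, 2->2, 3->2
((b2 · b1) · b3) = 1->2, 2->2, 3->2
((b4 · b5) · ((b2 · b1) · b3)) = 1->3, 2->3, 3->3

1->3, 2->3, 3->3


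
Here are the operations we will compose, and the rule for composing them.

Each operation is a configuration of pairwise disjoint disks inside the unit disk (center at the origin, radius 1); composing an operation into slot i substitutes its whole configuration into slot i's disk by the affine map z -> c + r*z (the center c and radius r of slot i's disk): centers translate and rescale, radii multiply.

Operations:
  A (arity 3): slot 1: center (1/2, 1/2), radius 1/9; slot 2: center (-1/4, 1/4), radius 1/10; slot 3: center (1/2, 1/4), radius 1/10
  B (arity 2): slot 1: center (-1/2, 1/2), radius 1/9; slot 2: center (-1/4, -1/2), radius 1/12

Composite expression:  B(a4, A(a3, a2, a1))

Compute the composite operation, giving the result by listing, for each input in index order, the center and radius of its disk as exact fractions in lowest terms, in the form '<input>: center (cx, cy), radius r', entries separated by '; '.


Affine substitution under B: radii multiply and a-centers shift.
a4 passes through 1 substitution, ending at center (-1/2, 1/2), radius 1/9
a3 passes through 2 substitutions, ending at center (-5/24, -11/24), radius 1/108
a2 passes through 2 substitutions, ending at center (-13/48, -23/48), radius 1/120
a1 passes through 2 substitutions, ending at center (-5/24, -23/48), radius 1/120

a1: center (-5/24, -23/48), radius 1/120; a2: center (-13/48, -23/48), radius 1/120; a3: center (-5/24, -11/24), radius 1/108; a4: center (-1/2, 1/2), radius 1/9


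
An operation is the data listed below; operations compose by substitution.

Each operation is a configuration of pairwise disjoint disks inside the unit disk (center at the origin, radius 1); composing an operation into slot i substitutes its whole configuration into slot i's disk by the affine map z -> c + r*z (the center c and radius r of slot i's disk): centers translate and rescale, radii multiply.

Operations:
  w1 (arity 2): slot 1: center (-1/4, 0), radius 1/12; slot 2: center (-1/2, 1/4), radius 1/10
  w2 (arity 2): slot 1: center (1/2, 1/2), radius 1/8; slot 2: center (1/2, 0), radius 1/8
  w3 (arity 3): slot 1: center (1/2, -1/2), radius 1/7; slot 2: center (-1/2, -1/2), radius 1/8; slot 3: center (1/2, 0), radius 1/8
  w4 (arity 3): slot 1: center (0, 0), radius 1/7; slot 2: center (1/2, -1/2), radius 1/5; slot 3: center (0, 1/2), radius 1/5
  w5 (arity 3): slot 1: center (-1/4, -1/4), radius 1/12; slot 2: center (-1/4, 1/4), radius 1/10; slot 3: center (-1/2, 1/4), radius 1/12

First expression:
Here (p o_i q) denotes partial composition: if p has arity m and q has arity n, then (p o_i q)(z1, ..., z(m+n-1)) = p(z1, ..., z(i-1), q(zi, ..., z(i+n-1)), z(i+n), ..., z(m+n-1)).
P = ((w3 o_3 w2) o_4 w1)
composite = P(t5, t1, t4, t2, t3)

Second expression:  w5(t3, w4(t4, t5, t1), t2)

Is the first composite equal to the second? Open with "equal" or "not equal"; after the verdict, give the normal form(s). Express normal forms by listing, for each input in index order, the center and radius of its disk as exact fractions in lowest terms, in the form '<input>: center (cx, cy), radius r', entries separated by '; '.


not equal; the first gives t1: center (-1/2, -1/2), radius 1/8; t2: center (143/256, 0), radius 1/768; t3: center (71/128, 1/256), radius 1/640; t4: center (9/16, 1/16), radius 1/64; t5: center (1/2, -1/2), radius 1/7 and the second t1: center (-1/4, 3/10), radius 1/50; t2: center (-1/2, 1/4), radius 1/12; t3: center (-1/4, -1/4), radius 1/12; t4: center (-1/4, 1/4), radius 1/70; t5: center (-1/5, 1/5), radius 1/50

Normal form of the first expression: t1: center (-1/2, -1/2), radius 1/8; t2: center (143/256, 0), radius 1/768; t3: center (71/128, 1/256), radius 1/640; t4: center (9/16, 1/16), radius 1/64; t5: center (1/2, -1/2), radius 1/7
Normal form of the second expression: t1: center (-1/4, 3/10), radius 1/50; t2: center (-1/2, 1/4), radius 1/12; t3: center (-1/4, -1/4), radius 1/12; t4: center (-1/4, 1/4), radius 1/70; t5: center (-1/5, 1/5), radius 1/50
They disagree, so not equal.


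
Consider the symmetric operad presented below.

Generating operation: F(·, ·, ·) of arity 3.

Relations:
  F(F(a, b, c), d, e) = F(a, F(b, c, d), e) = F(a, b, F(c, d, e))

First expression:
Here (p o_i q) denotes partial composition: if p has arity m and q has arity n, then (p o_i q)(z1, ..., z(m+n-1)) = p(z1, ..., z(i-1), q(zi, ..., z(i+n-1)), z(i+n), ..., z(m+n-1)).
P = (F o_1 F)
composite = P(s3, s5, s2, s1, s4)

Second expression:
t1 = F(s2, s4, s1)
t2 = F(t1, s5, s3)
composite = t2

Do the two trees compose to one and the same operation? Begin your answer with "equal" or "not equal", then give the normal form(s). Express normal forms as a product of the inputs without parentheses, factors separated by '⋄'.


The first composite normalizes to s3 ⋄ s5 ⋄ s2 ⋄ s1 ⋄ s4
The second composite normalizes to s2 ⋄ s4 ⋄ s1 ⋄ s5 ⋄ s3
Distinct normal forms: not equal.

not equal — first s3 ⋄ s5 ⋄ s2 ⋄ s1 ⋄ s4, second s2 ⋄ s4 ⋄ s1 ⋄ s5 ⋄ s3


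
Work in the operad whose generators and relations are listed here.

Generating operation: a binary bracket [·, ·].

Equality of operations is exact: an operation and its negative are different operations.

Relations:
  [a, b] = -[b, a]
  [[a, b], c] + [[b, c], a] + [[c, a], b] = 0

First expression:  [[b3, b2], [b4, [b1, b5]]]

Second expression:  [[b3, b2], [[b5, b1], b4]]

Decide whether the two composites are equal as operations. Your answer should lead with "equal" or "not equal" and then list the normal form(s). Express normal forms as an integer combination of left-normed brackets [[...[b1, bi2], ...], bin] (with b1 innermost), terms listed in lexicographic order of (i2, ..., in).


equal; the common form is -[[[[b1, b5], b4], b2], b3] + [[[[b1, b5], b4], b3], b2]

The first expression, normalized: -[[[[b1, b5], b4], b2], b3] + [[[[b1, b5], b4], b3], b2]
The second expression, normalized: -[[[[b1, b5], b4], b2], b3] + [[[[b1, b5], b4], b3], b2]
Both agree, so they are equal.


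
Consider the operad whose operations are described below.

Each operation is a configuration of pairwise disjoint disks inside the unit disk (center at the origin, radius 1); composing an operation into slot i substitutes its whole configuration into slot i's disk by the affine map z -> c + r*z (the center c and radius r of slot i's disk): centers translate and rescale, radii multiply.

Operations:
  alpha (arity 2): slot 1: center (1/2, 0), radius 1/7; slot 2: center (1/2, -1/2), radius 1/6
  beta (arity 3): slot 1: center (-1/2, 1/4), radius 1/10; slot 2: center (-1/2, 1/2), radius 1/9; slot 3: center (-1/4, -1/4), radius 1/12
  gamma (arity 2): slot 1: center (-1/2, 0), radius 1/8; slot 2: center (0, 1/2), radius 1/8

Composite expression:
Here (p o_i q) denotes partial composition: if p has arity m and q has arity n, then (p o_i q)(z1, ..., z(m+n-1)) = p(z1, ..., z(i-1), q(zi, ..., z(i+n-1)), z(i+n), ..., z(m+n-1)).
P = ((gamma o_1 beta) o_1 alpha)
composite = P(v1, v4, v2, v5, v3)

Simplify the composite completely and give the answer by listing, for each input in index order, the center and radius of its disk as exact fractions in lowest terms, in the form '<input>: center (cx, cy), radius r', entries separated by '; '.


v1: center (-89/160, 1/32), radius 1/560; v2: center (-9/16, 1/16), radius 1/72; v3: center (0, 1/2), radius 1/8; v4: center (-89/160, 1/40), radius 1/480; v5: center (-17/32, -1/32), radius 1/96

Follow each v-input down from gamma: c' goes to c + r*c', radius to r*r'.
input v1: applying the 3 nested substitutions gives center (-89/160, 1/32), radius 1/560
input v4: applying the 3 nested substitutions gives center (-89/160, 1/40), radius 1/480
input v2: applying the 2 nested substitutions gives center (-9/16, 1/16), radius 1/72
input v5: applying the 2 nested substitutions gives center (-17/32, -1/32), radius 1/96
input v3: applying the 1 nested substitution gives center (0, 1/2), radius 1/8


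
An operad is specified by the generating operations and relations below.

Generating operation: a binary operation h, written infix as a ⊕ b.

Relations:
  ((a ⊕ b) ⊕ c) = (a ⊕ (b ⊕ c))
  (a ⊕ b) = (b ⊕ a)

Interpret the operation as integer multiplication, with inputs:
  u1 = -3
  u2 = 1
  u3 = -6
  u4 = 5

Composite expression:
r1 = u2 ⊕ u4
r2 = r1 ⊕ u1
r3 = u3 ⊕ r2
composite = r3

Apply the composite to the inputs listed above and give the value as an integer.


(u2 ⊕ u4) = 5
((u2 ⊕ u4) ⊕ u1) = -15
(u3 ⊕ ((u2 ⊕ u4) ⊕ u1)) = 90

90


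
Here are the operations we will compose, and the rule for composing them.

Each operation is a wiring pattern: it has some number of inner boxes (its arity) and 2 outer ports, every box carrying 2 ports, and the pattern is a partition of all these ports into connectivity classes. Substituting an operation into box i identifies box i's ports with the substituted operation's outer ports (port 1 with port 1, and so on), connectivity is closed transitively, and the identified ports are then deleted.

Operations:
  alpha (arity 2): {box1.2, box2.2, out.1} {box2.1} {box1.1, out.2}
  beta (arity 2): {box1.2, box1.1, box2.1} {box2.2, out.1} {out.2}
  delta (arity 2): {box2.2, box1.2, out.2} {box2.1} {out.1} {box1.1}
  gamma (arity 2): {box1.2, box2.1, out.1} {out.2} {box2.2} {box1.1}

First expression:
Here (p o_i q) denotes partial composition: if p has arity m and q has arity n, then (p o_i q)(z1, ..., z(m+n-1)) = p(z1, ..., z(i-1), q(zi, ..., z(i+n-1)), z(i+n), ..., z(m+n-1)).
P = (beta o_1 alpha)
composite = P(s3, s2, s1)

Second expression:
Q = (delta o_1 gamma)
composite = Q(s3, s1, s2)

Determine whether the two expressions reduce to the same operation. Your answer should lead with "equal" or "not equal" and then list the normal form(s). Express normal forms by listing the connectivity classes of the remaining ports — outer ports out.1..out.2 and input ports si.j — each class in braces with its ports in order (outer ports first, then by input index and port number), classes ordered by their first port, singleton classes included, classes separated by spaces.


The first expression, normalized: {out.1, s1.2} {out.2} {s1.1, s2.2, s3.1, s3.2} {s2.1}
The second expression, normalized: {out.1} {out.2, s2.2} {s1.1, s3.2} {s1.2} {s2.1} {s3.1}
Different reductions; not equal.

not equal; first: {out.1, s1.2} {out.2} {s1.1, s2.2, s3.1, s3.2} {s2.1}; second: {out.1} {out.2, s2.2} {s1.1, s3.2} {s1.2} {s2.1} {s3.1}


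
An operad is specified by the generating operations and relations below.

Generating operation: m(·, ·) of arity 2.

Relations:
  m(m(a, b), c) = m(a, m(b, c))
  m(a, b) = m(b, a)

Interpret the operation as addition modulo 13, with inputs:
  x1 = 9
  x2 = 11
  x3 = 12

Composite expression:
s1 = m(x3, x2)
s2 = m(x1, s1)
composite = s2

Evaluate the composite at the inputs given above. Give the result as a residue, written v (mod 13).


6 (mod 13)

m(x3, x2) = 10
m(x1, m(x3, x2)) = 6


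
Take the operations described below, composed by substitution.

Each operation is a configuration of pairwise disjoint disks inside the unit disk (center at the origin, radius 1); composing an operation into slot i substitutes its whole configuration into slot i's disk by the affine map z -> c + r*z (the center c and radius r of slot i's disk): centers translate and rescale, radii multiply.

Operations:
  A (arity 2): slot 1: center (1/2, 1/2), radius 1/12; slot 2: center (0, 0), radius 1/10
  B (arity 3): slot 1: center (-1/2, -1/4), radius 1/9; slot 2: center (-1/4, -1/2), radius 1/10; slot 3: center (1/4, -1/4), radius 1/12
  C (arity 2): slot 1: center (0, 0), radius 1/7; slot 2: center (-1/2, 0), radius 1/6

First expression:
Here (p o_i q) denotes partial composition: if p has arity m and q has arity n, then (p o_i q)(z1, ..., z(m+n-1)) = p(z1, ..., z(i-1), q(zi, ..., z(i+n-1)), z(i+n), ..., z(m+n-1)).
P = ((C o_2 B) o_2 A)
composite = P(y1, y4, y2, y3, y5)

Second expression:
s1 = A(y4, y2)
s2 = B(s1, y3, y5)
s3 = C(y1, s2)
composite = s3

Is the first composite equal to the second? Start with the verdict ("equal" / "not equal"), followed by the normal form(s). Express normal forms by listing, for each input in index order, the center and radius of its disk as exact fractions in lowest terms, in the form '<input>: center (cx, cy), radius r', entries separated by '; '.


equal — both sides give y1: center (0, 0), radius 1/7; y2: center (-7/12, -1/24), radius 1/540; y3: center (-13/24, -1/12), radius 1/60; y4: center (-31/54, -7/216), radius 1/648; y5: center (-11/24, -1/24), radius 1/72

In normal form, the first expression is y1: center (0, 0), radius 1/7; y2: center (-7/12, -1/24), radius 1/540; y3: center (-13/24, -1/12), radius 1/60; y4: center (-31/54, -7/216), radius 1/648; y5: center (-11/24, -1/24), radius 1/72
In normal form, the second expression is y1: center (0, 0), radius 1/7; y2: center (-7/12, -1/24), radius 1/540; y3: center (-13/24, -1/12), radius 1/60; y4: center (-31/54, -7/216), radius 1/648; y5: center (-11/24, -1/24), radius 1/72
One common form — equal.


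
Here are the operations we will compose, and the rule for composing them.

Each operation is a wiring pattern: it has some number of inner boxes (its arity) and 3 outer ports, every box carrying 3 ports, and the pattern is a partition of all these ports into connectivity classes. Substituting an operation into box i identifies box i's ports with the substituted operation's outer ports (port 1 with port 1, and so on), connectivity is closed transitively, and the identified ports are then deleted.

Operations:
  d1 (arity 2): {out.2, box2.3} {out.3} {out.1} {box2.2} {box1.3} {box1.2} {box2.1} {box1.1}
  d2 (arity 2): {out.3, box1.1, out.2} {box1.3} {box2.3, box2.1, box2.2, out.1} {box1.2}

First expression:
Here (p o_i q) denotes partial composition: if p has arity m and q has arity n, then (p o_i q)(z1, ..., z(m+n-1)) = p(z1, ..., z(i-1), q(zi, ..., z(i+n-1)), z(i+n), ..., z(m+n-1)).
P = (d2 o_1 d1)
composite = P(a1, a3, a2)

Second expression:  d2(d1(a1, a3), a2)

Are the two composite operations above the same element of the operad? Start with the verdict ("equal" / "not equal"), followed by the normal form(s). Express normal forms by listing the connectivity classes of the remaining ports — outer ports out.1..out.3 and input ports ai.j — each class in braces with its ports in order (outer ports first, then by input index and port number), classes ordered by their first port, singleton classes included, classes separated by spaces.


equal; both compose to {out.1, a2.1, a2.2, a2.3} {out.2, out.3} {a1.1} {a1.2} {a1.3} {a3.1} {a3.2} {a3.3}

The first expression, normalized: {out.1, a2.1, a2.2, a2.3} {out.2, out.3} {a1.1} {a1.2} {a1.3} {a3.1} {a3.2} {a3.3}
The second expression, normalized: {out.1, a2.1, a2.2, a2.3} {out.2, out.3} {a1.1} {a1.2} {a1.3} {a3.1} {a3.2} {a3.3}
Both agree, so they are equal.


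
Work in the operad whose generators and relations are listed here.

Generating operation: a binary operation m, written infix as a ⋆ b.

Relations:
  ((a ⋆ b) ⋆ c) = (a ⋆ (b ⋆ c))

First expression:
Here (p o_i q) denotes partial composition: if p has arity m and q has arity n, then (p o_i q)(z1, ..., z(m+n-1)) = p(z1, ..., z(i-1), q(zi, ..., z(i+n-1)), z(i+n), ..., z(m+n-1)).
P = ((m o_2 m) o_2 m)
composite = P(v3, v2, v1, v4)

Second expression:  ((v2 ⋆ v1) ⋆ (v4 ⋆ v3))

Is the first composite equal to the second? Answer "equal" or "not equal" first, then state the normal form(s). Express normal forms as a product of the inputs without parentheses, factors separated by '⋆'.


not equal; the first gives v3 ⋆ v2 ⋆ v1 ⋆ v4 and the second v2 ⋆ v1 ⋆ v4 ⋆ v3


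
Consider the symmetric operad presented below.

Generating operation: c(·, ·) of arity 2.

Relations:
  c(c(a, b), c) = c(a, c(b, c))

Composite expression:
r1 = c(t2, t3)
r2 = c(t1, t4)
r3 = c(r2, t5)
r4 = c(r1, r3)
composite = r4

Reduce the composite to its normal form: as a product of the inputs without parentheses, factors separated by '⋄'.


t2 ⋄ t3 ⋄ t1 ⋄ t4 ⋄ t5

Under associativity of c, the answer is the t's in reading order.
c(t2, t3) linearizes to t2 ⋄ t3
c(t1, t4) linearizes to t1 ⋄ t4
c(c(t1, t4), t5) linearizes to t1 ⋄ t4 ⋄ t5
c(c(t2, t3), c(c(t1, t4), t5)) linearizes to t2 ⋄ t3 ⋄ t1 ⋄ t4 ⋄ t5


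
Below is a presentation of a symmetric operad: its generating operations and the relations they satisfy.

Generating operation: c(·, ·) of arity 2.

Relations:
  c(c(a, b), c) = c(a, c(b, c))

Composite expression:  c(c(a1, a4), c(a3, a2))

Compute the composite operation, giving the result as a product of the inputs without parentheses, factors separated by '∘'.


a1 ∘ a4 ∘ a3 ∘ a2


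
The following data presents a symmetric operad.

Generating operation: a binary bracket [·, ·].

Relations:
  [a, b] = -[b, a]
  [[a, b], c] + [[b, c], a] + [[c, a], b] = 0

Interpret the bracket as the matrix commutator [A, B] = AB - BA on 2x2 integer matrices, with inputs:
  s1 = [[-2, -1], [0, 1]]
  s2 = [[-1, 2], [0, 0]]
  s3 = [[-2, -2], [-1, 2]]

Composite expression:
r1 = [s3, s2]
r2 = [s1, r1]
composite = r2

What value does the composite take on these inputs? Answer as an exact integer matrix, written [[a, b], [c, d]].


[[-1, 34], [3, 1]]


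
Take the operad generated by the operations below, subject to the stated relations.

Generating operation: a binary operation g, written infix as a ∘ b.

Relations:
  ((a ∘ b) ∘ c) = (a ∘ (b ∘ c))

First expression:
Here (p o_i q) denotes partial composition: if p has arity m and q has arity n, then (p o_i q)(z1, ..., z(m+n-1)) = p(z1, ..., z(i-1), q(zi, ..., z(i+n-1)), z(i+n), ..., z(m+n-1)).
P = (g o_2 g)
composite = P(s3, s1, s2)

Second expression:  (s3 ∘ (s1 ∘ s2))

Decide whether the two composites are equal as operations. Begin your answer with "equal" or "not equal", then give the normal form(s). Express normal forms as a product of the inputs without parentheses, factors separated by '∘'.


The first expression, normalized: s3 ∘ s1 ∘ s2
The second expression, normalized: s3 ∘ s1 ∘ s2
The forms coincide; equal.

equal; the common form is s3 ∘ s1 ∘ s2


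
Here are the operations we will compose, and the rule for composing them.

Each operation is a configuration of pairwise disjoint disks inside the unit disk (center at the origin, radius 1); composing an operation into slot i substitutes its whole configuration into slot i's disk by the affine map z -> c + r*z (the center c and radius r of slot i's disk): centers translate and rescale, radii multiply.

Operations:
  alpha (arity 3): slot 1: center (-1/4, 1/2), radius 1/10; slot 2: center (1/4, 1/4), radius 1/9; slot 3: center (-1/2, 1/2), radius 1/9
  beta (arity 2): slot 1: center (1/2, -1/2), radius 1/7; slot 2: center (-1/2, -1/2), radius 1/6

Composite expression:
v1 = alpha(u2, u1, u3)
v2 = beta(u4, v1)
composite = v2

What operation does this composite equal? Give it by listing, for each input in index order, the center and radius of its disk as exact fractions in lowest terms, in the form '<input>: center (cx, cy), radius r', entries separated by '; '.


u1: center (-11/24, -11/24), radius 1/54; u2: center (-13/24, -5/12), radius 1/60; u3: center (-7/12, -5/12), radius 1/54; u4: center (1/2, -1/2), radius 1/7

Affine substitution under beta: radii multiply and u-centers shift.
input u4: composing its 1 substitution step yields center (1/2, -1/2), radius 1/7
input u2: composing its 2 substitution steps yields center (-13/24, -5/12), radius 1/60
input u1: composing its 2 substitution steps yields center (-11/24, -11/24), radius 1/54
input u3: composing its 2 substitution steps yields center (-7/12, -5/12), radius 1/54
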